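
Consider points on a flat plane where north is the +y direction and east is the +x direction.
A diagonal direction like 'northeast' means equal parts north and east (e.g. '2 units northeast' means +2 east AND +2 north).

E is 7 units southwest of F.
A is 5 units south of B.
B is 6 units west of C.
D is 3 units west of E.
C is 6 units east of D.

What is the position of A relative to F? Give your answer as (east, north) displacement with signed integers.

Place F at the origin (east=0, north=0).
  E is 7 units southwest of F: delta (east=-7, north=-7); E at (east=-7, north=-7).
  D is 3 units west of E: delta (east=-3, north=+0); D at (east=-10, north=-7).
  C is 6 units east of D: delta (east=+6, north=+0); C at (east=-4, north=-7).
  B is 6 units west of C: delta (east=-6, north=+0); B at (east=-10, north=-7).
  A is 5 units south of B: delta (east=+0, north=-5); A at (east=-10, north=-12).
Therefore A relative to F: (east=-10, north=-12).

Answer: A is at (east=-10, north=-12) relative to F.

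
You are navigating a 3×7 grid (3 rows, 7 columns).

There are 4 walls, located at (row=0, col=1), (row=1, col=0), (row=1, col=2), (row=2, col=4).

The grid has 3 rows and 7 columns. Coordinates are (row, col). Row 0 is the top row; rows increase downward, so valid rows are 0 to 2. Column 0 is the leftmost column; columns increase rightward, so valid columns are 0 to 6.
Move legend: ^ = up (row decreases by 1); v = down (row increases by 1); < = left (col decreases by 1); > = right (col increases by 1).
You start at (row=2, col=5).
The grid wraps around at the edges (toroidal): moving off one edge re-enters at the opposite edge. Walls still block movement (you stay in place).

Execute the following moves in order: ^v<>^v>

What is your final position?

Start: (row=2, col=5)
  ^ (up): (row=2, col=5) -> (row=1, col=5)
  v (down): (row=1, col=5) -> (row=2, col=5)
  < (left): blocked, stay at (row=2, col=5)
  > (right): (row=2, col=5) -> (row=2, col=6)
  ^ (up): (row=2, col=6) -> (row=1, col=6)
  v (down): (row=1, col=6) -> (row=2, col=6)
  > (right): (row=2, col=6) -> (row=2, col=0)
Final: (row=2, col=0)

Answer: Final position: (row=2, col=0)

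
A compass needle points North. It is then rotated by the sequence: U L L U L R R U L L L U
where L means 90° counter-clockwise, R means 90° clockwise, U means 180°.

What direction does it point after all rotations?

Start: North
  U (U-turn (180°)) -> South
  L (left (90° counter-clockwise)) -> East
  L (left (90° counter-clockwise)) -> North
  U (U-turn (180°)) -> South
  L (left (90° counter-clockwise)) -> East
  R (right (90° clockwise)) -> South
  R (right (90° clockwise)) -> West
  U (U-turn (180°)) -> East
  L (left (90° counter-clockwise)) -> North
  L (left (90° counter-clockwise)) -> West
  L (left (90° counter-clockwise)) -> South
  U (U-turn (180°)) -> North
Final: North

Answer: Final heading: North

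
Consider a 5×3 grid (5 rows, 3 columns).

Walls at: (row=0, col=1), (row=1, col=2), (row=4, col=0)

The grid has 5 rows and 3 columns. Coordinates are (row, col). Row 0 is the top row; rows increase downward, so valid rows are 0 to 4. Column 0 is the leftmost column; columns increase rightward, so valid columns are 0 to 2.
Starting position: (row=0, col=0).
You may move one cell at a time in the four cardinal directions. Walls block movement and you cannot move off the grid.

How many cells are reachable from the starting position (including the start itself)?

BFS flood-fill from (row=0, col=0):
  Distance 0: (row=0, col=0)
  Distance 1: (row=1, col=0)
  Distance 2: (row=1, col=1), (row=2, col=0)
  Distance 3: (row=2, col=1), (row=3, col=0)
  Distance 4: (row=2, col=2), (row=3, col=1)
  Distance 5: (row=3, col=2), (row=4, col=1)
  Distance 6: (row=4, col=2)
Total reachable: 11 (grid has 12 open cells total)

Answer: Reachable cells: 11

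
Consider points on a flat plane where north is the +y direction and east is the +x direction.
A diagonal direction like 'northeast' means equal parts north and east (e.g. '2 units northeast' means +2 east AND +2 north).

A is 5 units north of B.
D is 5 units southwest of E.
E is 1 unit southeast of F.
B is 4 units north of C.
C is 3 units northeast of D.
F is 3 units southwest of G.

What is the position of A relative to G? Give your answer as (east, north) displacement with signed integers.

Place G at the origin (east=0, north=0).
  F is 3 units southwest of G: delta (east=-3, north=-3); F at (east=-3, north=-3).
  E is 1 unit southeast of F: delta (east=+1, north=-1); E at (east=-2, north=-4).
  D is 5 units southwest of E: delta (east=-5, north=-5); D at (east=-7, north=-9).
  C is 3 units northeast of D: delta (east=+3, north=+3); C at (east=-4, north=-6).
  B is 4 units north of C: delta (east=+0, north=+4); B at (east=-4, north=-2).
  A is 5 units north of B: delta (east=+0, north=+5); A at (east=-4, north=3).
Therefore A relative to G: (east=-4, north=3).

Answer: A is at (east=-4, north=3) relative to G.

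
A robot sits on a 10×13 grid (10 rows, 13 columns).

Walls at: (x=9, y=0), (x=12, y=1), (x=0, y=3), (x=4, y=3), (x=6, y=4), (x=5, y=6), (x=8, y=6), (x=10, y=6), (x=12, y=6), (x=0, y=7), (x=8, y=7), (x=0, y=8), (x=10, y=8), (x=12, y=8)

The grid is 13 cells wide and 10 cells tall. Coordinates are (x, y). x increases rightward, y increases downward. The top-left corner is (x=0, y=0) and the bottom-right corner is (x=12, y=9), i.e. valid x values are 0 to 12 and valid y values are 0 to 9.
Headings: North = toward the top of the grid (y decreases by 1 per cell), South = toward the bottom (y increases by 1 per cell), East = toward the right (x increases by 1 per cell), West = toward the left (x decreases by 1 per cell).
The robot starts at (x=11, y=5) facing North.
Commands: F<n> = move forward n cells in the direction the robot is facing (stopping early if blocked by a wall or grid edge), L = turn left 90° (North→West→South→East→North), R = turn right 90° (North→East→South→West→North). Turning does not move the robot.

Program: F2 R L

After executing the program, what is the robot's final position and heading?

Start: (x=11, y=5), facing North
  F2: move forward 2, now at (x=11, y=3)
  R: turn right, now facing East
  L: turn left, now facing North
Final: (x=11, y=3), facing North

Answer: Final position: (x=11, y=3), facing North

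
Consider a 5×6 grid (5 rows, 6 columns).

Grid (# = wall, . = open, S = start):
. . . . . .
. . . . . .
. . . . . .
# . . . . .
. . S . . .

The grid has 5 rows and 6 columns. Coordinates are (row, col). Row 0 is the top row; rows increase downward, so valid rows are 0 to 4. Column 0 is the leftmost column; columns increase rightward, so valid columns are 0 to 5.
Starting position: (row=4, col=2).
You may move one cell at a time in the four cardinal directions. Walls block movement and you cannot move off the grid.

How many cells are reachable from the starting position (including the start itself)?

Answer: Reachable cells: 29

Derivation:
BFS flood-fill from (row=4, col=2):
  Distance 0: (row=4, col=2)
  Distance 1: (row=3, col=2), (row=4, col=1), (row=4, col=3)
  Distance 2: (row=2, col=2), (row=3, col=1), (row=3, col=3), (row=4, col=0), (row=4, col=4)
  Distance 3: (row=1, col=2), (row=2, col=1), (row=2, col=3), (row=3, col=4), (row=4, col=5)
  Distance 4: (row=0, col=2), (row=1, col=1), (row=1, col=3), (row=2, col=0), (row=2, col=4), (row=3, col=5)
  Distance 5: (row=0, col=1), (row=0, col=3), (row=1, col=0), (row=1, col=4), (row=2, col=5)
  Distance 6: (row=0, col=0), (row=0, col=4), (row=1, col=5)
  Distance 7: (row=0, col=5)
Total reachable: 29 (grid has 29 open cells total)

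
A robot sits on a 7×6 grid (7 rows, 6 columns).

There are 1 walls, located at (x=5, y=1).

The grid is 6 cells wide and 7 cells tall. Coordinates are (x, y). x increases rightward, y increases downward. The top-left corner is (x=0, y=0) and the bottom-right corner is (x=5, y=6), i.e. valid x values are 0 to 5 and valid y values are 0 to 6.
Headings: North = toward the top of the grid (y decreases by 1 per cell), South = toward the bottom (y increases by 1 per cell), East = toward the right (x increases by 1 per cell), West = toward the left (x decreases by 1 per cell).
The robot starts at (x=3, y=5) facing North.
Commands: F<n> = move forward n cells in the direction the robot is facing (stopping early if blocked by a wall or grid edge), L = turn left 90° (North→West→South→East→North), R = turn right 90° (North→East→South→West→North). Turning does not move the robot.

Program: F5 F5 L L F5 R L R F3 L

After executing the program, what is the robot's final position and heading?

Start: (x=3, y=5), facing North
  F5: move forward 5, now at (x=3, y=0)
  F5: move forward 0/5 (blocked), now at (x=3, y=0)
  L: turn left, now facing West
  L: turn left, now facing South
  F5: move forward 5, now at (x=3, y=5)
  R: turn right, now facing West
  L: turn left, now facing South
  R: turn right, now facing West
  F3: move forward 3, now at (x=0, y=5)
  L: turn left, now facing South
Final: (x=0, y=5), facing South

Answer: Final position: (x=0, y=5), facing South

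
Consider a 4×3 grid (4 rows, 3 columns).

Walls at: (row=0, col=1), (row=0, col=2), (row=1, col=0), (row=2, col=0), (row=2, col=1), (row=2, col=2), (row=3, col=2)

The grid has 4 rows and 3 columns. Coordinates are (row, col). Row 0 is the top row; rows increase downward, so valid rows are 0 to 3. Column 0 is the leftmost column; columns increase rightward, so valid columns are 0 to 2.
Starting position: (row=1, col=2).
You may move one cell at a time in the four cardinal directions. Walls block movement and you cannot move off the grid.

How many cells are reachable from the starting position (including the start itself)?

BFS flood-fill from (row=1, col=2):
  Distance 0: (row=1, col=2)
  Distance 1: (row=1, col=1)
Total reachable: 2 (grid has 5 open cells total)

Answer: Reachable cells: 2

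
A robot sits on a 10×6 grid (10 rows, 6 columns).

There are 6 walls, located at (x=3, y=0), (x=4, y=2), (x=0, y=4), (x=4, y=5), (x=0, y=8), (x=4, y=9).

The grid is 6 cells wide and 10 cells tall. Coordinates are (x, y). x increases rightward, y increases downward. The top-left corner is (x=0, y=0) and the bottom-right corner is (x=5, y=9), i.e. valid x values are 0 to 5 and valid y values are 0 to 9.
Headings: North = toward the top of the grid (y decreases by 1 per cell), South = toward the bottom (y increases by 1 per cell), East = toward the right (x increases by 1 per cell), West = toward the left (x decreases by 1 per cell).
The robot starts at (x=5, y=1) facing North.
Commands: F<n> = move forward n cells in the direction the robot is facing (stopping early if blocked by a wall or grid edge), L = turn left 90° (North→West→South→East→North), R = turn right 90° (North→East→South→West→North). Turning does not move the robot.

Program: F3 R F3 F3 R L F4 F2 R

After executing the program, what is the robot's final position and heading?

Start: (x=5, y=1), facing North
  F3: move forward 1/3 (blocked), now at (x=5, y=0)
  R: turn right, now facing East
  F3: move forward 0/3 (blocked), now at (x=5, y=0)
  F3: move forward 0/3 (blocked), now at (x=5, y=0)
  R: turn right, now facing South
  L: turn left, now facing East
  F4: move forward 0/4 (blocked), now at (x=5, y=0)
  F2: move forward 0/2 (blocked), now at (x=5, y=0)
  R: turn right, now facing South
Final: (x=5, y=0), facing South

Answer: Final position: (x=5, y=0), facing South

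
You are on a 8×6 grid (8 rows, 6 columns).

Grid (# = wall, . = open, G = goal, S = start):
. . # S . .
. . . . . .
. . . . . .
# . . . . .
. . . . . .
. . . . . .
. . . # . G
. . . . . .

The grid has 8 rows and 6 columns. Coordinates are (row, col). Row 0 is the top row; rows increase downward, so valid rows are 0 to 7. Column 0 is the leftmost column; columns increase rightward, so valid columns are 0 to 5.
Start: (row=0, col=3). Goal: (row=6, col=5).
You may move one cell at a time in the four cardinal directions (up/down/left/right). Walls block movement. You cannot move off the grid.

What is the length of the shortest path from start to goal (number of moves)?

BFS from (row=0, col=3) until reaching (row=6, col=5):
  Distance 0: (row=0, col=3)
  Distance 1: (row=0, col=4), (row=1, col=3)
  Distance 2: (row=0, col=5), (row=1, col=2), (row=1, col=4), (row=2, col=3)
  Distance 3: (row=1, col=1), (row=1, col=5), (row=2, col=2), (row=2, col=4), (row=3, col=3)
  Distance 4: (row=0, col=1), (row=1, col=0), (row=2, col=1), (row=2, col=5), (row=3, col=2), (row=3, col=4), (row=4, col=3)
  Distance 5: (row=0, col=0), (row=2, col=0), (row=3, col=1), (row=3, col=5), (row=4, col=2), (row=4, col=4), (row=5, col=3)
  Distance 6: (row=4, col=1), (row=4, col=5), (row=5, col=2), (row=5, col=4)
  Distance 7: (row=4, col=0), (row=5, col=1), (row=5, col=5), (row=6, col=2), (row=6, col=4)
  Distance 8: (row=5, col=0), (row=6, col=1), (row=6, col=5), (row=7, col=2), (row=7, col=4)  <- goal reached here
One shortest path (8 moves): (row=0, col=3) -> (row=0, col=4) -> (row=0, col=5) -> (row=1, col=5) -> (row=2, col=5) -> (row=3, col=5) -> (row=4, col=5) -> (row=5, col=5) -> (row=6, col=5)

Answer: Shortest path length: 8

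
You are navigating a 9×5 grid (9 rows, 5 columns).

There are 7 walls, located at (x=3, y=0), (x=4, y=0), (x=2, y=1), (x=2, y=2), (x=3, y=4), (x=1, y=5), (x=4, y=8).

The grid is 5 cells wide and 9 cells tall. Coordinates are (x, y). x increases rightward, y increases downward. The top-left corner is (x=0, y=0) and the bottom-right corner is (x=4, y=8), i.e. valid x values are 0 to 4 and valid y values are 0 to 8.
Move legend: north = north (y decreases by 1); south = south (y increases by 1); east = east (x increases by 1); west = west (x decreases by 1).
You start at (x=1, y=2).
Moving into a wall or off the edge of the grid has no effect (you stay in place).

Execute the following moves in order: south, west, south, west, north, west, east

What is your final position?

Answer: Final position: (x=1, y=3)

Derivation:
Start: (x=1, y=2)
  south (south): (x=1, y=2) -> (x=1, y=3)
  west (west): (x=1, y=3) -> (x=0, y=3)
  south (south): (x=0, y=3) -> (x=0, y=4)
  west (west): blocked, stay at (x=0, y=4)
  north (north): (x=0, y=4) -> (x=0, y=3)
  west (west): blocked, stay at (x=0, y=3)
  east (east): (x=0, y=3) -> (x=1, y=3)
Final: (x=1, y=3)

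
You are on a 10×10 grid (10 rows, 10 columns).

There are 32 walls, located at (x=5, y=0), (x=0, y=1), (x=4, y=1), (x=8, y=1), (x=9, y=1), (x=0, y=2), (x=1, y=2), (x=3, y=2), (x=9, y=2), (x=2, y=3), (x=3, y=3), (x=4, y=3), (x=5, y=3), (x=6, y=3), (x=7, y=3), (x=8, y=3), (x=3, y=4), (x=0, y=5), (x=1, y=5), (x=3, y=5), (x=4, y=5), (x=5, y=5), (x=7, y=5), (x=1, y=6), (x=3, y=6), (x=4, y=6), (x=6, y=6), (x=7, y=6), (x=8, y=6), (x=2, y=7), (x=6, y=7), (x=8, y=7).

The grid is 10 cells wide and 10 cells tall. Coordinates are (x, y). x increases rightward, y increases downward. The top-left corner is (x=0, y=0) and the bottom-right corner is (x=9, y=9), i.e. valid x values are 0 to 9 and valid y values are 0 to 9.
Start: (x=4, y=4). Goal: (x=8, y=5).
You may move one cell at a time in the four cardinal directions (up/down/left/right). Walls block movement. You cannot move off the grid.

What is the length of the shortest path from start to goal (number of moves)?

Answer: Shortest path length: 5

Derivation:
BFS from (x=4, y=4) until reaching (x=8, y=5):
  Distance 0: (x=4, y=4)
  Distance 1: (x=5, y=4)
  Distance 2: (x=6, y=4)
  Distance 3: (x=7, y=4), (x=6, y=5)
  Distance 4: (x=8, y=4)
  Distance 5: (x=9, y=4), (x=8, y=5)  <- goal reached here
One shortest path (5 moves): (x=4, y=4) -> (x=5, y=4) -> (x=6, y=4) -> (x=7, y=4) -> (x=8, y=4) -> (x=8, y=5)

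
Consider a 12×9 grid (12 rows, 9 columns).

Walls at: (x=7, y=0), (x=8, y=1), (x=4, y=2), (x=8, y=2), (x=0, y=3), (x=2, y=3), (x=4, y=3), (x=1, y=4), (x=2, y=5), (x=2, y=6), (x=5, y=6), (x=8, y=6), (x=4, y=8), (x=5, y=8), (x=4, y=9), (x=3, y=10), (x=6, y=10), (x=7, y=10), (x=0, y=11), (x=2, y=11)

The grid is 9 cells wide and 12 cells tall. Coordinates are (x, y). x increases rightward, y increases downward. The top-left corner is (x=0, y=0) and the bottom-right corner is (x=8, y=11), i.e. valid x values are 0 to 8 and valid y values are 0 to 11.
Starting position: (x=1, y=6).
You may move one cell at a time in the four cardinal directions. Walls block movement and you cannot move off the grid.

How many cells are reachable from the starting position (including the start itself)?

Answer: Reachable cells: 87

Derivation:
BFS flood-fill from (x=1, y=6):
  Distance 0: (x=1, y=6)
  Distance 1: (x=1, y=5), (x=0, y=6), (x=1, y=7)
  Distance 2: (x=0, y=5), (x=0, y=7), (x=2, y=7), (x=1, y=8)
  Distance 3: (x=0, y=4), (x=3, y=7), (x=0, y=8), (x=2, y=8), (x=1, y=9)
  Distance 4: (x=3, y=6), (x=4, y=7), (x=3, y=8), (x=0, y=9), (x=2, y=9), (x=1, y=10)
  Distance 5: (x=3, y=5), (x=4, y=6), (x=5, y=7), (x=3, y=9), (x=0, y=10), (x=2, y=10), (x=1, y=11)
  Distance 6: (x=3, y=4), (x=4, y=5), (x=6, y=7)
  Distance 7: (x=3, y=3), (x=2, y=4), (x=4, y=4), (x=5, y=5), (x=6, y=6), (x=7, y=7), (x=6, y=8)
  Distance 8: (x=3, y=2), (x=5, y=4), (x=6, y=5), (x=7, y=6), (x=8, y=7), (x=7, y=8), (x=6, y=9)
  Distance 9: (x=3, y=1), (x=2, y=2), (x=5, y=3), (x=6, y=4), (x=7, y=5), (x=8, y=8), (x=5, y=9), (x=7, y=9)
  Distance 10: (x=3, y=0), (x=2, y=1), (x=4, y=1), (x=1, y=2), (x=5, y=2), (x=6, y=3), (x=7, y=4), (x=8, y=5), (x=8, y=9), (x=5, y=10)
  Distance 11: (x=2, y=0), (x=4, y=0), (x=1, y=1), (x=5, y=1), (x=0, y=2), (x=6, y=2), (x=1, y=3), (x=7, y=3), (x=8, y=4), (x=4, y=10), (x=8, y=10), (x=5, y=11)
  Distance 12: (x=1, y=0), (x=5, y=0), (x=0, y=1), (x=6, y=1), (x=7, y=2), (x=8, y=3), (x=4, y=11), (x=6, y=11), (x=8, y=11)
  Distance 13: (x=0, y=0), (x=6, y=0), (x=7, y=1), (x=3, y=11), (x=7, y=11)
Total reachable: 87 (grid has 88 open cells total)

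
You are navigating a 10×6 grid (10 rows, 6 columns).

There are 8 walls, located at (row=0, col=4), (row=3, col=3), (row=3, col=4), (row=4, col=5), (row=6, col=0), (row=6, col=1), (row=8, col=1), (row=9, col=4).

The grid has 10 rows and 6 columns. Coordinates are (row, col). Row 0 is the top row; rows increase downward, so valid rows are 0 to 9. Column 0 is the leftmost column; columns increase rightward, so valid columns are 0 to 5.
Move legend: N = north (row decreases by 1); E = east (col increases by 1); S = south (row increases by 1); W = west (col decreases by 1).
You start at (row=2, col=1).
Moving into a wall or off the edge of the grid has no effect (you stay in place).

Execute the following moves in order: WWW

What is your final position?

Answer: Final position: (row=2, col=0)

Derivation:
Start: (row=2, col=1)
  W (west): (row=2, col=1) -> (row=2, col=0)
  W (west): blocked, stay at (row=2, col=0)
  W (west): blocked, stay at (row=2, col=0)
Final: (row=2, col=0)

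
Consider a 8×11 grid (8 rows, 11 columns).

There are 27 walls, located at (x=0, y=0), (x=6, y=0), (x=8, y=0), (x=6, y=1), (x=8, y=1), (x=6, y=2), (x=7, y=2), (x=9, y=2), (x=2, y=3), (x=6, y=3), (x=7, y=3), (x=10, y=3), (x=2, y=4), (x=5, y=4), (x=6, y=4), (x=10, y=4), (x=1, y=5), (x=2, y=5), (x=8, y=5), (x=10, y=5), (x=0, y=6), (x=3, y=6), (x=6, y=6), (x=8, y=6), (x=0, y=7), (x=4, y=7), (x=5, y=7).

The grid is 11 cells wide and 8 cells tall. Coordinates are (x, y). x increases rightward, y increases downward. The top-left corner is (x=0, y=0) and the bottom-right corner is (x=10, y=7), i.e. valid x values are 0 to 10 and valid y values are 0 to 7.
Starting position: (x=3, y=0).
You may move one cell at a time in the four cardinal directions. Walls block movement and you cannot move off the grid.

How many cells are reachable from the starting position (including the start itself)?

Answer: Reachable cells: 49

Derivation:
BFS flood-fill from (x=3, y=0):
  Distance 0: (x=3, y=0)
  Distance 1: (x=2, y=0), (x=4, y=0), (x=3, y=1)
  Distance 2: (x=1, y=0), (x=5, y=0), (x=2, y=1), (x=4, y=1), (x=3, y=2)
  Distance 3: (x=1, y=1), (x=5, y=1), (x=2, y=2), (x=4, y=2), (x=3, y=3)
  Distance 4: (x=0, y=1), (x=1, y=2), (x=5, y=2), (x=4, y=3), (x=3, y=4)
  Distance 5: (x=0, y=2), (x=1, y=3), (x=5, y=3), (x=4, y=4), (x=3, y=5)
  Distance 6: (x=0, y=3), (x=1, y=4), (x=4, y=5)
  Distance 7: (x=0, y=4), (x=5, y=5), (x=4, y=6)
  Distance 8: (x=0, y=5), (x=6, y=5), (x=5, y=6)
  Distance 9: (x=7, y=5)
  Distance 10: (x=7, y=4), (x=7, y=6)
  Distance 11: (x=8, y=4), (x=7, y=7)
  Distance 12: (x=8, y=3), (x=9, y=4), (x=6, y=7), (x=8, y=7)
  Distance 13: (x=8, y=2), (x=9, y=3), (x=9, y=5), (x=9, y=7)
  Distance 14: (x=9, y=6), (x=10, y=7)
  Distance 15: (x=10, y=6)
Total reachable: 49 (grid has 61 open cells total)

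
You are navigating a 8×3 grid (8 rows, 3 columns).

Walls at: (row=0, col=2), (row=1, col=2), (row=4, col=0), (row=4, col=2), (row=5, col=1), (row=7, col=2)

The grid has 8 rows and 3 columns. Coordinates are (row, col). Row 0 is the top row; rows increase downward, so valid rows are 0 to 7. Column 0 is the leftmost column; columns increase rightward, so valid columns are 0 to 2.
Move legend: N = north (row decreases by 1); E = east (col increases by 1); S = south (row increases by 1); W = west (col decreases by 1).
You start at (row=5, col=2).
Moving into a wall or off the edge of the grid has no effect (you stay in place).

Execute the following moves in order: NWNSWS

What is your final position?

Answer: Final position: (row=7, col=1)

Derivation:
Start: (row=5, col=2)
  N (north): blocked, stay at (row=5, col=2)
  W (west): blocked, stay at (row=5, col=2)
  N (north): blocked, stay at (row=5, col=2)
  S (south): (row=5, col=2) -> (row=6, col=2)
  W (west): (row=6, col=2) -> (row=6, col=1)
  S (south): (row=6, col=1) -> (row=7, col=1)
Final: (row=7, col=1)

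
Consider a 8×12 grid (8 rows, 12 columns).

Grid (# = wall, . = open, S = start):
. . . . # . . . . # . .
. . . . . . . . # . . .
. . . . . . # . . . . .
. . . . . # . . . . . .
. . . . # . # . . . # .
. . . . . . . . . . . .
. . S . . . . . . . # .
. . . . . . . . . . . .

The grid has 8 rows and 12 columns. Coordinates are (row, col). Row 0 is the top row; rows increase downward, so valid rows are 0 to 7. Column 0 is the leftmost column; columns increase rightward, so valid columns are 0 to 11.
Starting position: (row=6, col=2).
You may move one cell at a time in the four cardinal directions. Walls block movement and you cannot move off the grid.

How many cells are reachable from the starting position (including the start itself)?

Answer: Reachable cells: 87

Derivation:
BFS flood-fill from (row=6, col=2):
  Distance 0: (row=6, col=2)
  Distance 1: (row=5, col=2), (row=6, col=1), (row=6, col=3), (row=7, col=2)
  Distance 2: (row=4, col=2), (row=5, col=1), (row=5, col=3), (row=6, col=0), (row=6, col=4), (row=7, col=1), (row=7, col=3)
  Distance 3: (row=3, col=2), (row=4, col=1), (row=4, col=3), (row=5, col=0), (row=5, col=4), (row=6, col=5), (row=7, col=0), (row=7, col=4)
  Distance 4: (row=2, col=2), (row=3, col=1), (row=3, col=3), (row=4, col=0), (row=5, col=5), (row=6, col=6), (row=7, col=5)
  Distance 5: (row=1, col=2), (row=2, col=1), (row=2, col=3), (row=3, col=0), (row=3, col=4), (row=4, col=5), (row=5, col=6), (row=6, col=7), (row=7, col=6)
  Distance 6: (row=0, col=2), (row=1, col=1), (row=1, col=3), (row=2, col=0), (row=2, col=4), (row=5, col=7), (row=6, col=8), (row=7, col=7)
  Distance 7: (row=0, col=1), (row=0, col=3), (row=1, col=0), (row=1, col=4), (row=2, col=5), (row=4, col=7), (row=5, col=8), (row=6, col=9), (row=7, col=8)
  Distance 8: (row=0, col=0), (row=1, col=5), (row=3, col=7), (row=4, col=8), (row=5, col=9), (row=7, col=9)
  Distance 9: (row=0, col=5), (row=1, col=6), (row=2, col=7), (row=3, col=6), (row=3, col=8), (row=4, col=9), (row=5, col=10), (row=7, col=10)
  Distance 10: (row=0, col=6), (row=1, col=7), (row=2, col=8), (row=3, col=9), (row=5, col=11), (row=7, col=11)
  Distance 11: (row=0, col=7), (row=2, col=9), (row=3, col=10), (row=4, col=11), (row=6, col=11)
  Distance 12: (row=0, col=8), (row=1, col=9), (row=2, col=10), (row=3, col=11)
  Distance 13: (row=1, col=10), (row=2, col=11)
  Distance 14: (row=0, col=10), (row=1, col=11)
  Distance 15: (row=0, col=11)
Total reachable: 87 (grid has 87 open cells total)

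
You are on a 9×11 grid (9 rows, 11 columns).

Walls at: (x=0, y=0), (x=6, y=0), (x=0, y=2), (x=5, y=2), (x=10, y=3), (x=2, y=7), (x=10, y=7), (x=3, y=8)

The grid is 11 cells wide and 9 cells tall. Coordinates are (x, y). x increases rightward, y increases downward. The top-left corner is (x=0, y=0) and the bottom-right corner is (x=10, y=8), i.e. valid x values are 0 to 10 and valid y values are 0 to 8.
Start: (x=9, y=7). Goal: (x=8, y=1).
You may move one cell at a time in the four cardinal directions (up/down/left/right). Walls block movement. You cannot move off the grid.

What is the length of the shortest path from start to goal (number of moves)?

Answer: Shortest path length: 7

Derivation:
BFS from (x=9, y=7) until reaching (x=8, y=1):
  Distance 0: (x=9, y=7)
  Distance 1: (x=9, y=6), (x=8, y=7), (x=9, y=8)
  Distance 2: (x=9, y=5), (x=8, y=6), (x=10, y=6), (x=7, y=7), (x=8, y=8), (x=10, y=8)
  Distance 3: (x=9, y=4), (x=8, y=5), (x=10, y=5), (x=7, y=6), (x=6, y=7), (x=7, y=8)
  Distance 4: (x=9, y=3), (x=8, y=4), (x=10, y=4), (x=7, y=5), (x=6, y=6), (x=5, y=7), (x=6, y=8)
  Distance 5: (x=9, y=2), (x=8, y=3), (x=7, y=4), (x=6, y=5), (x=5, y=6), (x=4, y=7), (x=5, y=8)
  Distance 6: (x=9, y=1), (x=8, y=2), (x=10, y=2), (x=7, y=3), (x=6, y=4), (x=5, y=5), (x=4, y=6), (x=3, y=7), (x=4, y=8)
  Distance 7: (x=9, y=0), (x=8, y=1), (x=10, y=1), (x=7, y=2), (x=6, y=3), (x=5, y=4), (x=4, y=5), (x=3, y=6)  <- goal reached here
One shortest path (7 moves): (x=9, y=7) -> (x=8, y=7) -> (x=8, y=6) -> (x=8, y=5) -> (x=8, y=4) -> (x=8, y=3) -> (x=8, y=2) -> (x=8, y=1)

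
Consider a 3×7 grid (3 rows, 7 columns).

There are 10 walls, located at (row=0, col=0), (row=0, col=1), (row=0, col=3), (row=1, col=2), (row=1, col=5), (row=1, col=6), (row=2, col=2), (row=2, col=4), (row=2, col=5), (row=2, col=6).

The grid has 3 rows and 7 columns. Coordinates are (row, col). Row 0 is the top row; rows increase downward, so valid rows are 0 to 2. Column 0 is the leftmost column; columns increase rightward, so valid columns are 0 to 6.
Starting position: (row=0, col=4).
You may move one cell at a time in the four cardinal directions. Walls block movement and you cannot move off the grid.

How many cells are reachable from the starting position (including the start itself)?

Answer: Reachable cells: 6

Derivation:
BFS flood-fill from (row=0, col=4):
  Distance 0: (row=0, col=4)
  Distance 1: (row=0, col=5), (row=1, col=4)
  Distance 2: (row=0, col=6), (row=1, col=3)
  Distance 3: (row=2, col=3)
Total reachable: 6 (grid has 11 open cells total)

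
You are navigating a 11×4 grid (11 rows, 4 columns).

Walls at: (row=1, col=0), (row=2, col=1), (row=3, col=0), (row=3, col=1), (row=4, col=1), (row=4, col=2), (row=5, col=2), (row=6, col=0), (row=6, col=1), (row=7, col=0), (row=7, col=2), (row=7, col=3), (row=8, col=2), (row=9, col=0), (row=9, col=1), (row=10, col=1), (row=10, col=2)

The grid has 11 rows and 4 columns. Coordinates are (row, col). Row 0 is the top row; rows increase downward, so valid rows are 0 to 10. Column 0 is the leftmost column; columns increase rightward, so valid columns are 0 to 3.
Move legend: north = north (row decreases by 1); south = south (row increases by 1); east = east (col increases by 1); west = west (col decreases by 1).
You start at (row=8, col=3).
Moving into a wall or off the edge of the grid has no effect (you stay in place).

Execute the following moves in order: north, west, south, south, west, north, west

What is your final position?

Start: (row=8, col=3)
  north (north): blocked, stay at (row=8, col=3)
  west (west): blocked, stay at (row=8, col=3)
  south (south): (row=8, col=3) -> (row=9, col=3)
  south (south): (row=9, col=3) -> (row=10, col=3)
  west (west): blocked, stay at (row=10, col=3)
  north (north): (row=10, col=3) -> (row=9, col=3)
  west (west): (row=9, col=3) -> (row=9, col=2)
Final: (row=9, col=2)

Answer: Final position: (row=9, col=2)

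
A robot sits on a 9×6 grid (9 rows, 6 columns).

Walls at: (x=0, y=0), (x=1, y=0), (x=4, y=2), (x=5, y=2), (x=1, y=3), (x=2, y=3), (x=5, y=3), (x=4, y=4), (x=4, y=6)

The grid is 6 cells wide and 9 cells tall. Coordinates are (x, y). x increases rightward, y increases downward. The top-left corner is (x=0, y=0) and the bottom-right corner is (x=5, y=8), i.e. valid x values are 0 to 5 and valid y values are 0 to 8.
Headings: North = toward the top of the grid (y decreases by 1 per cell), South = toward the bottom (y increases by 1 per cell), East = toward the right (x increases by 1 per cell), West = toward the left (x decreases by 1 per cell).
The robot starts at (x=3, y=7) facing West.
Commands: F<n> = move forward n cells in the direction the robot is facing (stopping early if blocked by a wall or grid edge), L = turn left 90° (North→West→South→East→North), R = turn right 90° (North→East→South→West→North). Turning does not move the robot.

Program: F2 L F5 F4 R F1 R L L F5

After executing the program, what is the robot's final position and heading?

Answer: Final position: (x=0, y=8), facing South

Derivation:
Start: (x=3, y=7), facing West
  F2: move forward 2, now at (x=1, y=7)
  L: turn left, now facing South
  F5: move forward 1/5 (blocked), now at (x=1, y=8)
  F4: move forward 0/4 (blocked), now at (x=1, y=8)
  R: turn right, now facing West
  F1: move forward 1, now at (x=0, y=8)
  R: turn right, now facing North
  L: turn left, now facing West
  L: turn left, now facing South
  F5: move forward 0/5 (blocked), now at (x=0, y=8)
Final: (x=0, y=8), facing South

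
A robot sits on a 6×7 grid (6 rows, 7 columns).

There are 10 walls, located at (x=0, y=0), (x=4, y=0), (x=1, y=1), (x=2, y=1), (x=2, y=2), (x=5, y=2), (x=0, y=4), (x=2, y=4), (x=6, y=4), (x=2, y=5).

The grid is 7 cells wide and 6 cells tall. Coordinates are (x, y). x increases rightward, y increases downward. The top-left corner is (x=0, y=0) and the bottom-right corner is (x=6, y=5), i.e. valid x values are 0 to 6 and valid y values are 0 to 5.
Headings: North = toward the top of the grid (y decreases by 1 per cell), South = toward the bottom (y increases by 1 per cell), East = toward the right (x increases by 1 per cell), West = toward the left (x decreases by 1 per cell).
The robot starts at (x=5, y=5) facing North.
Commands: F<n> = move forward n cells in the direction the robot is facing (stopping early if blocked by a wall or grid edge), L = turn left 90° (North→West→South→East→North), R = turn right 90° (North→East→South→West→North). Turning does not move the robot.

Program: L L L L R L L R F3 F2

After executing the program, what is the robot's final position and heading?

Answer: Final position: (x=5, y=3), facing North

Derivation:
Start: (x=5, y=5), facing North
  L: turn left, now facing West
  L: turn left, now facing South
  L: turn left, now facing East
  L: turn left, now facing North
  R: turn right, now facing East
  L: turn left, now facing North
  L: turn left, now facing West
  R: turn right, now facing North
  F3: move forward 2/3 (blocked), now at (x=5, y=3)
  F2: move forward 0/2 (blocked), now at (x=5, y=3)
Final: (x=5, y=3), facing North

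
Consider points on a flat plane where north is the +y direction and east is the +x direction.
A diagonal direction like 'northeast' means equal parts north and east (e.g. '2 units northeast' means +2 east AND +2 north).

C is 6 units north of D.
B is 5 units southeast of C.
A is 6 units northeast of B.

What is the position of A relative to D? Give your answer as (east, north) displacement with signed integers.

Answer: A is at (east=11, north=7) relative to D.

Derivation:
Place D at the origin (east=0, north=0).
  C is 6 units north of D: delta (east=+0, north=+6); C at (east=0, north=6).
  B is 5 units southeast of C: delta (east=+5, north=-5); B at (east=5, north=1).
  A is 6 units northeast of B: delta (east=+6, north=+6); A at (east=11, north=7).
Therefore A relative to D: (east=11, north=7).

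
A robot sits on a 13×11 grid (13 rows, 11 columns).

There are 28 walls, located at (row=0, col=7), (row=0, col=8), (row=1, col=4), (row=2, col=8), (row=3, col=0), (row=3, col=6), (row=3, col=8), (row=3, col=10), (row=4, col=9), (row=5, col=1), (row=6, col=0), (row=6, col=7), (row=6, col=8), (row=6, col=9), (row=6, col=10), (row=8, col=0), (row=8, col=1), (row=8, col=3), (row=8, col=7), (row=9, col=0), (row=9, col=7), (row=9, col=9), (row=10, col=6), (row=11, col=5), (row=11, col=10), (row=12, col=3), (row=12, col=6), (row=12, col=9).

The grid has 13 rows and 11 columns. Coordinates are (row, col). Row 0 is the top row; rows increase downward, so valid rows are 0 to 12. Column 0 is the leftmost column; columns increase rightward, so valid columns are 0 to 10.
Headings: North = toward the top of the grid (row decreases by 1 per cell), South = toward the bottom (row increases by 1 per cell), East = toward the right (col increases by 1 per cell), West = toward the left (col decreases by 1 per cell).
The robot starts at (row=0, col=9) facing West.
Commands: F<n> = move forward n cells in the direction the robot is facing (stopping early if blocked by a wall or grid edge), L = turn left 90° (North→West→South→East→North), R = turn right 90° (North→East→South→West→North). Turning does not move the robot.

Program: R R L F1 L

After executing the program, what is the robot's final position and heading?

Answer: Final position: (row=0, col=9), facing West

Derivation:
Start: (row=0, col=9), facing West
  R: turn right, now facing North
  R: turn right, now facing East
  L: turn left, now facing North
  F1: move forward 0/1 (blocked), now at (row=0, col=9)
  L: turn left, now facing West
Final: (row=0, col=9), facing West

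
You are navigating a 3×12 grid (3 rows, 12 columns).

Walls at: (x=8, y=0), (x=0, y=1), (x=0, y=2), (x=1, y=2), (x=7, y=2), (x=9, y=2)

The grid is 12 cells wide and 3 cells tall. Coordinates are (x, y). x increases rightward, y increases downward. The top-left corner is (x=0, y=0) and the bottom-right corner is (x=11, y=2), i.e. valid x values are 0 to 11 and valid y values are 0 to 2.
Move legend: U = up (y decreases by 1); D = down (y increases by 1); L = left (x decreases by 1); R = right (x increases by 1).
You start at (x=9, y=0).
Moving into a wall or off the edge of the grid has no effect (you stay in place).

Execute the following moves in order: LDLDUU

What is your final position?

Start: (x=9, y=0)
  L (left): blocked, stay at (x=9, y=0)
  D (down): (x=9, y=0) -> (x=9, y=1)
  L (left): (x=9, y=1) -> (x=8, y=1)
  D (down): (x=8, y=1) -> (x=8, y=2)
  U (up): (x=8, y=2) -> (x=8, y=1)
  U (up): blocked, stay at (x=8, y=1)
Final: (x=8, y=1)

Answer: Final position: (x=8, y=1)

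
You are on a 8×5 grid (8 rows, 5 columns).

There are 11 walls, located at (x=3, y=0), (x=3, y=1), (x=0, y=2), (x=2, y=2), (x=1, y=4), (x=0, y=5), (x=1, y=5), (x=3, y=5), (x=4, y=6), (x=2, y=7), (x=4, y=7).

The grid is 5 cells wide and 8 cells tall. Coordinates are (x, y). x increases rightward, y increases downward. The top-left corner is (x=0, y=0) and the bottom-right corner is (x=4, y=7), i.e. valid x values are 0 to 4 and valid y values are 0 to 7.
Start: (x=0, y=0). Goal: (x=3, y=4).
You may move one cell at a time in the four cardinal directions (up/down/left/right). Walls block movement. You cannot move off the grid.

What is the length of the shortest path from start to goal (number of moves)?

BFS from (x=0, y=0) until reaching (x=3, y=4):
  Distance 0: (x=0, y=0)
  Distance 1: (x=1, y=0), (x=0, y=1)
  Distance 2: (x=2, y=0), (x=1, y=1)
  Distance 3: (x=2, y=1), (x=1, y=2)
  Distance 4: (x=1, y=3)
  Distance 5: (x=0, y=3), (x=2, y=3)
  Distance 6: (x=3, y=3), (x=0, y=4), (x=2, y=4)
  Distance 7: (x=3, y=2), (x=4, y=3), (x=3, y=4), (x=2, y=5)  <- goal reached here
One shortest path (7 moves): (x=0, y=0) -> (x=1, y=0) -> (x=1, y=1) -> (x=1, y=2) -> (x=1, y=3) -> (x=2, y=3) -> (x=3, y=3) -> (x=3, y=4)

Answer: Shortest path length: 7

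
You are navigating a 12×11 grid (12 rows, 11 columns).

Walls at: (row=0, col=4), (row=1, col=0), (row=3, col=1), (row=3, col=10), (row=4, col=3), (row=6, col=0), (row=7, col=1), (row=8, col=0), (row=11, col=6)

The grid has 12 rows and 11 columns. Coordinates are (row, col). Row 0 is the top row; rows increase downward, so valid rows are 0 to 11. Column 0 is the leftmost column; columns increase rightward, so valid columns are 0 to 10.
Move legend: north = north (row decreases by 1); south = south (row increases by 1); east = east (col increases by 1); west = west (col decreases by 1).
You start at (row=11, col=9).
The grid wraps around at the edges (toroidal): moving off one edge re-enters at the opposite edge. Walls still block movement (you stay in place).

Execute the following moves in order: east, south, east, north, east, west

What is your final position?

Answer: Final position: (row=11, col=0)

Derivation:
Start: (row=11, col=9)
  east (east): (row=11, col=9) -> (row=11, col=10)
  south (south): (row=11, col=10) -> (row=0, col=10)
  east (east): (row=0, col=10) -> (row=0, col=0)
  north (north): (row=0, col=0) -> (row=11, col=0)
  east (east): (row=11, col=0) -> (row=11, col=1)
  west (west): (row=11, col=1) -> (row=11, col=0)
Final: (row=11, col=0)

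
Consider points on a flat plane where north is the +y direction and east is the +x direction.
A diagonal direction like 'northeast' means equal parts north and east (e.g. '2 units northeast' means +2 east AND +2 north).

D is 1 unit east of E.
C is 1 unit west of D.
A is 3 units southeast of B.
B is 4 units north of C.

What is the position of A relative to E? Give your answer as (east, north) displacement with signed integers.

Place E at the origin (east=0, north=0).
  D is 1 unit east of E: delta (east=+1, north=+0); D at (east=1, north=0).
  C is 1 unit west of D: delta (east=-1, north=+0); C at (east=0, north=0).
  B is 4 units north of C: delta (east=+0, north=+4); B at (east=0, north=4).
  A is 3 units southeast of B: delta (east=+3, north=-3); A at (east=3, north=1).
Therefore A relative to E: (east=3, north=1).

Answer: A is at (east=3, north=1) relative to E.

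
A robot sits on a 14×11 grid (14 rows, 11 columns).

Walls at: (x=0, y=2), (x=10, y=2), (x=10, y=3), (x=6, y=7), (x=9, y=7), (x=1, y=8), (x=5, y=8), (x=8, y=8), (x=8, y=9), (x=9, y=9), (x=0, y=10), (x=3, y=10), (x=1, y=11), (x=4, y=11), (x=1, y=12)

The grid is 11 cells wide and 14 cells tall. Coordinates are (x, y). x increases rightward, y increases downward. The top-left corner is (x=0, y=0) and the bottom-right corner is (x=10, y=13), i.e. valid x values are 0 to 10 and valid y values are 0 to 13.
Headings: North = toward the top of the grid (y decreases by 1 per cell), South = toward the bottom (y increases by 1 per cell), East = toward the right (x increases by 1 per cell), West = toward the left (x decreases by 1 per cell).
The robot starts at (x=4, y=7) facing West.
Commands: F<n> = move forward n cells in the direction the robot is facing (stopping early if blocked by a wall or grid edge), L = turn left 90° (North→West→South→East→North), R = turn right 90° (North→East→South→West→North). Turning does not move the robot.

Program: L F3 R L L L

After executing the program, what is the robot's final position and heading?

Answer: Final position: (x=4, y=10), facing North

Derivation:
Start: (x=4, y=7), facing West
  L: turn left, now facing South
  F3: move forward 3, now at (x=4, y=10)
  R: turn right, now facing West
  L: turn left, now facing South
  L: turn left, now facing East
  L: turn left, now facing North
Final: (x=4, y=10), facing North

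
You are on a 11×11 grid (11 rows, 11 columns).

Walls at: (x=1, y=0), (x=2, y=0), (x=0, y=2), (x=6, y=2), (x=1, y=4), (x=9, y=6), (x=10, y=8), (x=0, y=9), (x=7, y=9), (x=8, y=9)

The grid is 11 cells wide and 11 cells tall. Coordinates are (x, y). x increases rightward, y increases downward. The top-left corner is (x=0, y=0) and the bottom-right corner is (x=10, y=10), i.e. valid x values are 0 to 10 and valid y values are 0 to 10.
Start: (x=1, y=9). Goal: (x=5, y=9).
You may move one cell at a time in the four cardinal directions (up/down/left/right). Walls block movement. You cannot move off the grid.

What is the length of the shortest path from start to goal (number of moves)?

BFS from (x=1, y=9) until reaching (x=5, y=9):
  Distance 0: (x=1, y=9)
  Distance 1: (x=1, y=8), (x=2, y=9), (x=1, y=10)
  Distance 2: (x=1, y=7), (x=0, y=8), (x=2, y=8), (x=3, y=9), (x=0, y=10), (x=2, y=10)
  Distance 3: (x=1, y=6), (x=0, y=7), (x=2, y=7), (x=3, y=8), (x=4, y=9), (x=3, y=10)
  Distance 4: (x=1, y=5), (x=0, y=6), (x=2, y=6), (x=3, y=7), (x=4, y=8), (x=5, y=9), (x=4, y=10)  <- goal reached here
One shortest path (4 moves): (x=1, y=9) -> (x=2, y=9) -> (x=3, y=9) -> (x=4, y=9) -> (x=5, y=9)

Answer: Shortest path length: 4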